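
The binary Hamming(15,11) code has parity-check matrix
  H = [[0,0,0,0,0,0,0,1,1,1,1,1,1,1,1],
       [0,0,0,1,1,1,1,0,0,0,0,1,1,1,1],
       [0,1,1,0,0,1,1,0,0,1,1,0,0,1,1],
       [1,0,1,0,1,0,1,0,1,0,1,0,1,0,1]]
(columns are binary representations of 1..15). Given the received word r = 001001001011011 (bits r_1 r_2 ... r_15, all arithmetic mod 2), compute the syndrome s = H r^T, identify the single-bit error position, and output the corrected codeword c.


s = (1, 0, 1, 0)^T, error position = 10, corrected codeword c = 001001001111011

Compute s = H r^T mod 2 one row at a time:
  s_1 = 0 + 1 + 0 + 1 + 1 + 0 + 1 + 1 = 5 ≡ 1 (mod 2).
  s_2 = 0 + 0 + 1 + 0 + 1 + 0 + 1 + 1 = 4 ≡ 0 (mod 2).
  s_3 = 0 + 1 + 1 + 0 + 0 + 1 + 1 + 1 = 5 ≡ 1 (mod 2).
  s_4 = 0 + 1 + 0 + 0 + 1 + 1 + 0 + 1 = 4 ≡ 0 (mod 2).
s = (1, 0, 1, 0)^T — this equals column 10 of H (binary 1010), so error is at position 10.
Correct: flip bit 10 of r = 001001001011011 to get c = 001001001111011.


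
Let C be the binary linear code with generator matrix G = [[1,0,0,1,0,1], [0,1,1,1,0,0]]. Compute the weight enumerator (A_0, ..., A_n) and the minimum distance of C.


Weight distribution: A_0 = 1, A_3 = 2, A_4 = 1. Minimum distance d = 3.

Enumerate all 2^2 = 4 messages m ∈ F_2^2.
For each, compute codeword c = mG in F_2^6, then tally its weight.
  m = 00 → c = 000000, weight = 0.
  m = 10 → c = 100101, weight = 3.
  m = 01 → c = 011100, weight = 3.
  m = 11 → c = 111001, weight = 4.
Tally weights:
  weight 0: 1 codewords.
  weight 3: 2 codewords.
  weight 4: 1 codewords.
Minimum distance d = smallest w > 0 with A_w > 0 = 3.
Sanity: Σ A_w = 4 = 2^2 = 4 ✓.


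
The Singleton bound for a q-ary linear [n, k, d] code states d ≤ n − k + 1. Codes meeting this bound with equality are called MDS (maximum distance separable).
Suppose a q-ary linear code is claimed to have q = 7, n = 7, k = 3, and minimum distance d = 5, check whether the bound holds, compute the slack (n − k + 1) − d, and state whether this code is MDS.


Singleton RHS = n − k + 1 = 5, slack = 0, bound satisfied, MDS.

Singleton bound: d ≤ n − k + 1.
Here n = 7, k = 3, so n − k + 1 = 5.
Given d = 5, check d ≤ 5: YES.
Slack = (n − k + 1) − d = 0.
The code is MDS (slack = 0).
Description: the claimed parameters are [7, 3, 5]_7; such a code would be MDS (meets Singleton bound).


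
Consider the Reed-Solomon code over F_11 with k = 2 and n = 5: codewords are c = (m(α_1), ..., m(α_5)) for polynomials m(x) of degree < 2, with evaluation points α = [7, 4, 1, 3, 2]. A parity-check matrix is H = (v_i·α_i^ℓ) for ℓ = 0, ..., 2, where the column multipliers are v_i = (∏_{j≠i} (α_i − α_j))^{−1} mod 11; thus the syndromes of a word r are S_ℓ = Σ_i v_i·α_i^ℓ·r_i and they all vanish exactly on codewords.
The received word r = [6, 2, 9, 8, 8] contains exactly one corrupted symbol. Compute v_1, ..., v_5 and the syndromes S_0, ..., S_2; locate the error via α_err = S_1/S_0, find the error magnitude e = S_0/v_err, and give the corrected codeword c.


S = (5, 10, 9), error at position 5, error magnitude e = 5, c = [6, 2, 9, 8, 3].

Step 1: column multipliers v_i = (∏_{j≠i}(α_i − α_j))^{−1} mod 11.
  i = 1 (α = 7): (7−4)(7−1)(7−3)(7−2) = 3·6·4·5 = 360 ≡ 8, so v_1 = 8^{−1} = 7 (mod 11).
  i = 2 (α = 4): (4−7)(4−1)(4−3)(4−2) = (−3)·3·1·2 = −18 ≡ 4, so v_2 = 4^{−1} = 3 (mod 11).
  i = 3 (α = 1): (1−7)(1−4)(1−3)(1−2) = (−6)·(−3)·(−2)·(−1) = 36 ≡ 3, so v_3 = 3^{−1} = 4 (mod 11).
  i = 4 (α = 3): (3−7)(3−4)(3−1)(3−2) = (−4)·(−1)·2·1 = 8 ≡ 8, so v_4 = 8^{−1} = 7 (mod 11).
  i = 5 (α = 2): (2−7)(2−4)(2−1)(2−3) = (−5)·(−2)·1·(−1) = −10 ≡ 1, so v_5 = 1^{−1} = 1 (mod 11).
  v = [7, 3, 4, 7, 1].
Step 2: syndromes of r = [6, 2, 9, 8, 8] (all sums mod 11).
  S_0 = Σ v_i r_i = 7·6 + 3·2 + 4·9 + 7·8 + 1·8 = 148 ≡ 5.
  S_1 = Σ v_i α_i r_i = 7·7·6 + 3·4·2 + 4·1·9 + 7·3·8 + 1·2·8 = 538 ≡ 10.
  α_i^2 mod 11 = [5, 5, 1, 9, 4].
  S_2 = Σ v_i α_i^2 r_i = 7·5·6 + 3·5·2 + 4·1·9 + 7·9·8 + 1·4·8 = 812 ≡ 9.
  S = (5, 10, 9) ≠ 0, so r is not a codeword (an error is present).
Step 3: locate the error. For a single error e at position i, S_ℓ = v_i·e·α_i^ℓ, so α_err = S_1/S_0.
  S_0^{−1} = 5^{−1} = 9 (mod 11), so α_err = 10·9 = 90 ≡ 2 = α_5. Error position i = 5.
  Consistency check: S_2/S_1 = 9·10 = 90 ≡ 2 = α_err ✓ (single-error assumption holds).
Step 4: error magnitude e = S_0/v_5 = S_0·∏_{j≠5}(α_5 − α_j) = 5·1 = 5 ≡ 5 (mod 11).
Step 5: correct position 5: c_5 = r_5 − e = 8 − 5 ≡ 3 (mod 11). Hence c = [6, 2, 9, 8, 3].
  Check: interpolating c through the α_i gives m(x) = 4 + 5·x (degree < 2) with m(α_i) = c_i for every i, so c is indeed a codeword.


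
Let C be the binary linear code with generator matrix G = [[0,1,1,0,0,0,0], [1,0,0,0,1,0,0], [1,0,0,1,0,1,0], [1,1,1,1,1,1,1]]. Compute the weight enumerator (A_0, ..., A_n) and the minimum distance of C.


Weight distribution: A_0 = 1, A_2 = 4, A_3 = 3, A_4 = 3, A_5 = 4, A_7 = 1. Minimum distance d = 2.

Enumerate all 2^4 = 16 messages m ∈ F_2^4.
For each, compute codeword c = mG in F_2^7, then tally its weight.
  m = 0000 → c = 0000000, weight = 0.
  m = 1000 → c = 0110000, weight = 2.
  m = 0100 → c = 1000100, weight = 2.
  m = 1100 → c = 1110100, weight = 4.
  m = 0010 → c = 1001010, weight = 3.
  m = 1010 → c = 1111010, weight = 5.
  m = 0110 → c = 0001110, weight = 3.
  m = 1110 → c = 0111110, weight = 5.
  m = 0001 → c = 1111111, weight = 7.
  m = 1001 → c = 1001111, weight = 5.
  m = 0101 → c = 0111011, weight = 5.
  m = 1101 → c = 0001011, weight = 3.
  m = 0011 → c = 0110101, weight = 4.
  m = 1011 → c = 0000101, weight = 2.
  m = 0111 → c = 1110001, weight = 4.
  m = 1111 → c = 1000001, weight = 2.
Tally weights:
  weight 0: 1 codewords.
  weight 2: 4 codewords.
  weight 3: 3 codewords.
  weight 4: 3 codewords.
  weight 5: 4 codewords.
  weight 7: 1 codewords.
Minimum distance d = smallest w > 0 with A_w > 0 = 2.
Sanity: Σ A_w = 16 = 2^4 = 16 ✓.


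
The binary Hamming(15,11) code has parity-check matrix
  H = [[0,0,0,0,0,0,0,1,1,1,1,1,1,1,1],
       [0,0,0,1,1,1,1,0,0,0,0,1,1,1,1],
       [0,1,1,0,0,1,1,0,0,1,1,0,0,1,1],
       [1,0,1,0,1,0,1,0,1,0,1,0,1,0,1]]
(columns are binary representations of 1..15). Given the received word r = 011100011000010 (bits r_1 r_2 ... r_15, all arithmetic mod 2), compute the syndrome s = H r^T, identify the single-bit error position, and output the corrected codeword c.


s = (1, 0, 1, 0)^T, error position = 10, corrected codeword c = 011100011100010

Compute s = H r^T mod 2 one row at a time:
  s_1 = 1 + 1 + 0 + 0 + 0 + 0 + 1 + 0 = 3 ≡ 1 (mod 2).
  s_2 = 1 + 0 + 0 + 0 + 0 + 0 + 1 + 0 = 2 ≡ 0 (mod 2).
  s_3 = 1 + 1 + 0 + 0 + 0 + 0 + 1 + 0 = 3 ≡ 1 (mod 2).
  s_4 = 0 + 1 + 0 + 0 + 1 + 0 + 0 + 0 = 2 ≡ 0 (mod 2).
s = (1, 0, 1, 0)^T — this equals column 10 of H (binary 1010), so error is at position 10.
Correct: flip bit 10 of r = 011100011000010 to get c = 011100011100010.


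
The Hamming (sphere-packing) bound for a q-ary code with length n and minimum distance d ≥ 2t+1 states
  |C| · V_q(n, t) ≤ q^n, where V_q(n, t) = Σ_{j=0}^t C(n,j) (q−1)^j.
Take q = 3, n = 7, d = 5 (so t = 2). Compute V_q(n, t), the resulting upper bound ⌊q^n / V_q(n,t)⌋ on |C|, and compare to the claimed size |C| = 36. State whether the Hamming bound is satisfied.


V_q(n, t) = 99, q^n = 2187, Hamming bound = 22, |C| = 36 > bound (violated).

Step 1: Compute V_q(n, t) = Σ_{j=0}^2 C(n, j) (q−1)^j.
  j = 0: C(7,0)·(2)^0 = 1·1 = 1.
  j = 1: C(7,1)·(2)^1 = 7·2 = 14.
  j = 2: C(7,2)·(2)^2 = 21·4 = 84.
  V_q(n, t) = 1 + 14 + 84 = 99.
Step 2: q^n = 3^7 = 2187.
Step 3: Hamming bound ⌊q^n / V_q(n,t)⌋ = ⌊2187/99⌋ = 22.
Step 4: Compare |C| = 36 to 22: violated.
The claimed |C| lies above the Hamming bound, so no 3-ary code of length 7 with d ≥ 5 can have 36 codewords.


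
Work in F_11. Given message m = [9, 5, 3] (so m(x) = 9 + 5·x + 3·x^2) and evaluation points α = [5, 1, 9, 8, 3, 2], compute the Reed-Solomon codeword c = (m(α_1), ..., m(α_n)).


c = [10, 6, 0, 10, 7, 9]

Message polynomial: m(x) = 9 + 5·x + 3·x^2 (mod 11).
For each evaluation point α_i, compute m(α_i) mod 11:
  α_1 = 5: Horner steps 3 → 9 → 10, so m(5) = 10.
  α_2 = 1: Horner steps 3 → 8 → 6, so m(1) = 6.
  α_3 = 9: Horner steps 3 → 10 → 0, so m(9) = 0.
  α_4 = 8: Horner steps 3 → 7 → 10, so m(8) = 10.
  α_5 = 3: Horner steps 3 → 3 → 7, so m(3) = 7.
  α_6 = 2: Horner steps 3 → 0 → 9, so m(2) = 9.
Codeword c = [10, 6, 0, 10, 7, 9] ∈ F_11^6.


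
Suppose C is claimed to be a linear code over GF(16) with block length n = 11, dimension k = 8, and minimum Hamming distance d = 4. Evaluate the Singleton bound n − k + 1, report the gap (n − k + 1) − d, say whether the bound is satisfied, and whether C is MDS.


Singleton RHS = n − k + 1 = 4, slack = 0, bound satisfied, MDS.

Singleton bound: d ≤ n − k + 1.
Here n = 11, k = 8, so n − k + 1 = 4.
Given d = 4, check d ≤ 4: YES.
Slack = (n − k + 1) − d = 0.
The code is MDS (slack = 0).
Description: the claimed parameters are [11, 8, 4]_16; such a code would be MDS (meets Singleton bound).


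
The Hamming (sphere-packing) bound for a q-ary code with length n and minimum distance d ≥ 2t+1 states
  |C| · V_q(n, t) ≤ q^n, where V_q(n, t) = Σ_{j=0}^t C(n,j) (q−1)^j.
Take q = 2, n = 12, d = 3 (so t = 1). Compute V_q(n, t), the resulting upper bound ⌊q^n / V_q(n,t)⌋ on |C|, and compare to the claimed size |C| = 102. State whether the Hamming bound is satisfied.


V_q(n, t) = 13, q^n = 4096, Hamming bound = 315, |C| = 102 ≤ bound (satisfied).

Step 1: Compute V_q(n, t) = Σ_{j=0}^1 C(n, j) (q−1)^j.
  j = 0: C(12,0)·(1)^0 = 1·1 = 1.
  j = 1: C(12,1)·(1)^1 = 12·1 = 12.
  V_q(n, t) = 1 + 12 = 13.
Step 2: q^n = 2^12 = 4096.
Step 3: Hamming bound ⌊q^n / V_q(n,t)⌋ = ⌊4096/13⌋ = 315.
Step 4: Compare |C| = 102 to 315: satisfied.
The claimed |C| lies below the Hamming bound.


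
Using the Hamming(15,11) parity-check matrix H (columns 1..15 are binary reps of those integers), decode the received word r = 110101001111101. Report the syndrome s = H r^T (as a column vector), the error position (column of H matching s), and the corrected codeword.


s = (0, 1, 1, 1)^T, error position = 7, corrected codeword c = 110101101111101

Compute s = H r^T mod 2 one row at a time:
  s_1 = 0 + 1 + 1 + 1 + 1 + 1 + 0 + 1 = 6 ≡ 0 (mod 2).
  s_2 = 1 + 0 + 1 + 0 + 1 + 1 + 0 + 1 = 5 ≡ 1 (mod 2).
  s_3 = 1 + 0 + 1 + 0 + 1 + 1 + 0 + 1 = 5 ≡ 1 (mod 2).
  s_4 = 1 + 0 + 0 + 0 + 1 + 1 + 1 + 1 = 5 ≡ 1 (mod 2).
s = (0, 1, 1, 1)^T — this equals column 7 of H (binary 0111), so error is at position 7.
Correct: flip bit 7 of r = 110101001111101 to get c = 110101101111101.


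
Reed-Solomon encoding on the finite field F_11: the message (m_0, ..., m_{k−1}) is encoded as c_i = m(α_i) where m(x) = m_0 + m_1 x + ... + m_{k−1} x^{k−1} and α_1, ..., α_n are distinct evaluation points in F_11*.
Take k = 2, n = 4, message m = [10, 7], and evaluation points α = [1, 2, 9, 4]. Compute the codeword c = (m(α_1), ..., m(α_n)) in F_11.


c = [6, 2, 7, 5]

Message polynomial: m(x) = 10 + 7·x (mod 11).
For each evaluation point α_i, compute m(α_i) mod 11:
  α_1 = 1: Horner steps 7 → 6, so m(1) = 6.
  α_2 = 2: Horner steps 7 → 2, so m(2) = 2.
  α_3 = 9: Horner steps 7 → 7, so m(9) = 7.
  α_4 = 4: Horner steps 7 → 5, so m(4) = 5.
Codeword c = [6, 2, 7, 5] ∈ F_11^4.


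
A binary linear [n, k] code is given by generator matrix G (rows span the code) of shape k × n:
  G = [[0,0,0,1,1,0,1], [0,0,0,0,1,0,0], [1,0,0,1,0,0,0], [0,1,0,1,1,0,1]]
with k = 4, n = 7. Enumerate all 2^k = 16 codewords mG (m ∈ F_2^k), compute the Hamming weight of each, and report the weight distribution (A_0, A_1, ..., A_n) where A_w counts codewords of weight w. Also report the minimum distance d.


Weight distribution: A_0 = 1, A_1 = 2, A_2 = 4, A_3 = 6, A_4 = 3. Minimum distance d = 1.

Enumerate all 2^4 = 16 messages m ∈ F_2^4.
For each, compute codeword c = mG in F_2^7, then tally its weight.
  m = 0000 → c = 0000000, weight = 0.
  m = 1000 → c = 0001101, weight = 3.
  m = 0100 → c = 0000100, weight = 1.
  m = 1100 → c = 0001001, weight = 2.
  m = 0010 → c = 1001000, weight = 2.
  m = 1010 → c = 1000101, weight = 3.
  m = 0110 → c = 1001100, weight = 3.
  m = 1110 → c = 1000001, weight = 2.
  m = 0001 → c = 0101101, weight = 4.
  m = 1001 → c = 0100000, weight = 1.
  m = 0101 → c = 0101001, weight = 3.
  m = 1101 → c = 0100100, weight = 2.
  m = 0011 → c = 1100101, weight = 4.
  m = 1011 → c = 1101000, weight = 3.
  m = 0111 → c = 1100001, weight = 3.
  m = 1111 → c = 1101100, weight = 4.
Tally weights:
  weight 0: 1 codewords.
  weight 1: 2 codewords.
  weight 2: 4 codewords.
  weight 3: 6 codewords.
  weight 4: 3 codewords.
Minimum distance d = smallest w > 0 with A_w > 0 = 1.
Sanity: Σ A_w = 16 = 2^4 = 16 ✓.


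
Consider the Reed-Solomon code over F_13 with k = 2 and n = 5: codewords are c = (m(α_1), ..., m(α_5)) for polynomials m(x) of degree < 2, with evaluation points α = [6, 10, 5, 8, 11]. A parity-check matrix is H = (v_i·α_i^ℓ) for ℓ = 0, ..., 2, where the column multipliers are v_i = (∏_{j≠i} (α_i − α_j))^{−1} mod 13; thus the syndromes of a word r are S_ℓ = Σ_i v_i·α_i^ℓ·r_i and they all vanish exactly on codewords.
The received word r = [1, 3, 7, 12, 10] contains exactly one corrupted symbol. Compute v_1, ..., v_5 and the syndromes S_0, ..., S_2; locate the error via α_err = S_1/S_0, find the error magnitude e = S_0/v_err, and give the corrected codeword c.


S = (1, 8, 12), error at position 4, error magnitude e = 10, c = [1, 3, 7, 2, 10].

Step 1: column multipliers v_i = (∏_{j≠i}(α_i − α_j))^{−1} mod 13.
  i = 1 (α = 6): (6−10)(6−5)(6−8)(6−11) = (−4)·1·(−2)·(−5) = −40 ≡ 12, so v_1 = 12^{−1} = 12 (mod 13).
  i = 2 (α = 10): (10−6)(10−5)(10−8)(10−11) = 4·5·2·(−1) = −40 ≡ 12, so v_2 = 12^{−1} = 12 (mod 13).
  i = 3 (α = 5): (5−6)(5−10)(5−8)(5−11) = (−1)·(−5)·(−3)·(−6) = 90 ≡ 12, so v_3 = 12^{−1} = 12 (mod 13).
  i = 4 (α = 8): (8−6)(8−10)(8−5)(8−11) = 2·(−2)·3·(−3) = 36 ≡ 10, so v_4 = 10^{−1} = 4 (mod 13).
  i = 5 (α = 11): (11−6)(11−10)(11−5)(11−8) = 5·1·6·3 = 90 ≡ 12, so v_5 = 12^{−1} = 12 (mod 13).
  v = [12, 12, 12, 4, 12].
Step 2: syndromes of r = [1, 3, 7, 12, 10] (all sums mod 13).
  S_0 = Σ v_i r_i = 12·1 + 12·3 + 12·7 + 4·12 + 12·10 = 300 ≡ 1.
  S_1 = Σ v_i α_i r_i = 12·6·1 + 12·10·3 + 12·5·7 + 4·8·12 + 12·11·10 = 2556 ≡ 8.
  α_i^2 mod 13 = [10, 9, 12, 12, 4].
  S_2 = Σ v_i α_i^2 r_i = 12·10·1 + 12·9·3 + 12·12·7 + 4·12·12 + 12·4·10 = 2508 ≡ 12.
  S = (1, 8, 12) ≠ 0, so r is not a codeword (an error is present).
Step 3: locate the error. For a single error e at position i, S_ℓ = v_i·e·α_i^ℓ, so α_err = S_1/S_0.
  S_0^{−1} = 1^{−1} = 1 (mod 13), so α_err = 8·1 = 8 ≡ 8 = α_4. Error position i = 4.
  Consistency check: S_2/S_1 = 12·5 = 60 ≡ 8 = α_err ✓ (single-error assumption holds).
Step 4: error magnitude e = S_0/v_4 = S_0·∏_{j≠4}(α_4 − α_j) = 1·10 = 10 ≡ 10 (mod 13).
Step 5: correct position 4: c_4 = r_4 − e = 12 − 10 ≡ 2 (mod 13). Hence c = [1, 3, 7, 2, 10].
  Check: interpolating c through the α_i gives m(x) = 11 + 7·x (degree < 2) with m(α_i) = c_i for every i, so c is indeed a codeword.


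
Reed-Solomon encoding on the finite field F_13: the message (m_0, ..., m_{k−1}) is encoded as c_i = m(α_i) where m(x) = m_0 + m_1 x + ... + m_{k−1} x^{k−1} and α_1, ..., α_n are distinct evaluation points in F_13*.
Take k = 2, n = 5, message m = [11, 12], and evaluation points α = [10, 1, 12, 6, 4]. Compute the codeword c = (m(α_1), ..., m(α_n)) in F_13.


c = [1, 10, 12, 5, 7]

Message polynomial: m(x) = 11 + 12·x (mod 13).
For each evaluation point α_i, compute m(α_i) mod 13:
  α_1 = 10: Horner steps 12 → 1, so m(10) = 1.
  α_2 = 1: Horner steps 12 → 10, so m(1) = 10.
  α_3 = 12: Horner steps 12 → 12, so m(12) = 12.
  α_4 = 6: Horner steps 12 → 5, so m(6) = 5.
  α_5 = 4: Horner steps 12 → 7, so m(4) = 7.
Codeword c = [1, 10, 12, 5, 7] ∈ F_13^5.


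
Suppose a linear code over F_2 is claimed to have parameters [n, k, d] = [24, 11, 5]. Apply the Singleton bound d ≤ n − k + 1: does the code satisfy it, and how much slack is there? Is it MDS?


Singleton RHS = n − k + 1 = 14, slack = 9, bound satisfied, not MDS.

Singleton bound: d ≤ n − k + 1.
Here n = 24, k = 11, so n − k + 1 = 14.
Given d = 5, check d ≤ 14: YES.
Slack = (n − k + 1) − d = 9.
The code is NOT MDS (slack = 9 > 0).
Description: the claimed parameters are [24, 11, 5]_2; such a code would be non-MDS.


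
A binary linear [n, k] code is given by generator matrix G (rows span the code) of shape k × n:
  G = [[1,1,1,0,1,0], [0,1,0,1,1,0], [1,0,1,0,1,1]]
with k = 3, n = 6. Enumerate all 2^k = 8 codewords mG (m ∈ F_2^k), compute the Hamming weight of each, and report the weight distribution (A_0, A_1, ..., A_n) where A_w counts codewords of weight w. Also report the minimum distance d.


Weight distribution: A_0 = 1, A_2 = 1, A_3 = 3, A_4 = 2, A_5 = 1. Minimum distance d = 2.

Enumerate all 2^3 = 8 messages m ∈ F_2^3.
For each, compute codeword c = mG in F_2^6, then tally its weight.
  m = 000 → c = 000000, weight = 0.
  m = 100 → c = 111010, weight = 4.
  m = 010 → c = 010110, weight = 3.
  m = 110 → c = 101100, weight = 3.
  m = 001 → c = 101011, weight = 4.
  m = 101 → c = 010001, weight = 2.
  m = 011 → c = 111101, weight = 5.
  m = 111 → c = 000111, weight = 3.
Tally weights:
  weight 0: 1 codewords.
  weight 2: 1 codewords.
  weight 3: 3 codewords.
  weight 4: 2 codewords.
  weight 5: 1 codewords.
Minimum distance d = smallest w > 0 with A_w > 0 = 2.
Sanity: Σ A_w = 8 = 2^3 = 8 ✓.


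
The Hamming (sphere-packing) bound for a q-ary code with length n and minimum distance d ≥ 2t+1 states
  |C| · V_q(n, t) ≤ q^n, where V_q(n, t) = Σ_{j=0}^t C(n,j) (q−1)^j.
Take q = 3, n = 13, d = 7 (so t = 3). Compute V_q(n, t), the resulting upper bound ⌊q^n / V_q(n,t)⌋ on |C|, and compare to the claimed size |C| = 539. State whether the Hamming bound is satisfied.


V_q(n, t) = 2627, q^n = 1594323, Hamming bound = 606, |C| = 539 ≤ bound (satisfied).

Step 1: Compute V_q(n, t) = Σ_{j=0}^3 C(n, j) (q−1)^j.
  j = 0: C(13,0)·(2)^0 = 1·1 = 1.
  j = 1: C(13,1)·(2)^1 = 13·2 = 26.
  j = 2: C(13,2)·(2)^2 = 78·4 = 312.
  j = 3: C(13,3)·(2)^3 = 286·8 = 2288.
  V_q(n, t) = 1 + 26 + 312 + 2288 = 2627.
Step 2: q^n = 3^13 = 1594323.
Step 3: Hamming bound ⌊q^n / V_q(n,t)⌋ = ⌊1594323/2627⌋ = 606.
Step 4: Compare |C| = 539 to 606: satisfied.
The claimed |C| lies below the Hamming bound.


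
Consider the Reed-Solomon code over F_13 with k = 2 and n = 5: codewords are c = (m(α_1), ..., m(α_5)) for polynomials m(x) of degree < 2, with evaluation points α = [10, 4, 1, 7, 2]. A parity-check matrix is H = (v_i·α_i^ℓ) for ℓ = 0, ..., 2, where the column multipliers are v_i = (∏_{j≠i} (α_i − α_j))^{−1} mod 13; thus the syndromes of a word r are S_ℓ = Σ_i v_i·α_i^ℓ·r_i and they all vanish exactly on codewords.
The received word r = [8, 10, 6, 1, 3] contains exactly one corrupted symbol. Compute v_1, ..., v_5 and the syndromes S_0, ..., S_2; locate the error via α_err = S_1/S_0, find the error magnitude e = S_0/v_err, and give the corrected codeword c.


S = (9, 12, 3), error at position 1, error magnitude e = 3, c = [5, 10, 6, 1, 3].

Step 1: column multipliers v_i = (∏_{j≠i}(α_i − α_j))^{−1} mod 13.
  i = 1 (α = 10): (10−4)(10−1)(10−7)(10−2) = 6·9·3·8 = 1296 ≡ 9, so v_1 = 9^{−1} = 3 (mod 13).
  i = 2 (α = 4): (4−10)(4−1)(4−7)(4−2) = (−6)·3·(−3)·2 = 108 ≡ 4, so v_2 = 4^{−1} = 10 (mod 13).
  i = 3 (α = 1): (1−10)(1−4)(1−7)(1−2) = (−9)·(−3)·(−6)·(−1) = 162 ≡ 6, so v_3 = 6^{−1} = 11 (mod 13).
  i = 4 (α = 7): (7−10)(7−4)(7−1)(7−2) = (−3)·3·6·5 = −270 ≡ 3, so v_4 = 3^{−1} = 9 (mod 13).
  i = 5 (α = 2): (2−10)(2−4)(2−1)(2−7) = (−8)·(−2)·1·(−5) = −80 ≡ 11, so v_5 = 11^{−1} = 6 (mod 13).
  v = [3, 10, 11, 9, 6].
Step 2: syndromes of r = [8, 10, 6, 1, 3] (all sums mod 13).
  S_0 = Σ v_i r_i = 3·8 + 10·10 + 11·6 + 9·1 + 6·3 = 217 ≡ 9.
  S_1 = Σ v_i α_i r_i = 3·10·8 + 10·4·10 + 11·1·6 + 9·7·1 + 6·2·3 = 805 ≡ 12.
  α_i^2 mod 13 = [9, 3, 1, 10, 4].
  S_2 = Σ v_i α_i^2 r_i = 3·9·8 + 10·3·10 + 11·1·6 + 9·10·1 + 6·4·3 = 744 ≡ 3.
  S = (9, 12, 3) ≠ 0, so r is not a codeword (an error is present).
Step 3: locate the error. For a single error e at position i, S_ℓ = v_i·e·α_i^ℓ, so α_err = S_1/S_0.
  S_0^{−1} = 9^{−1} = 3 (mod 13), so α_err = 12·3 = 36 ≡ 10 = α_1. Error position i = 1.
  Consistency check: S_2/S_1 = 3·12 = 36 ≡ 10 = α_err ✓ (single-error assumption holds).
Step 4: error magnitude e = S_0/v_1 = S_0·∏_{j≠1}(α_1 − α_j) = 9·9 = 81 ≡ 3 (mod 13).
Step 5: correct position 1: c_1 = r_1 − e = 8 − 3 ≡ 5 (mod 13). Hence c = [5, 10, 6, 1, 3].
  Check: interpolating c through the α_i gives m(x) = 9 + 10·x (degree < 2) with m(α_i) = c_i for every i, so c is indeed a codeword.


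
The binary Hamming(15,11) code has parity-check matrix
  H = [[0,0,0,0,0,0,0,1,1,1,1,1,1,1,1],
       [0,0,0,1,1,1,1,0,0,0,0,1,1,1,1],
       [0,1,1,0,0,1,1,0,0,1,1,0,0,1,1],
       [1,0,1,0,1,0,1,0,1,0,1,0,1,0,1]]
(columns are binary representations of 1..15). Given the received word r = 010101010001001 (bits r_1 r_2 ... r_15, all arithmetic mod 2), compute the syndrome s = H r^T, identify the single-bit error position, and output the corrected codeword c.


s = (1, 0, 1, 1)^T, error position = 11, corrected codeword c = 010101010011001

Compute s = H r^T mod 2 one row at a time:
  s_1 = 1 + 0 + 0 + 0 + 1 + 0 + 0 + 1 = 3 ≡ 1 (mod 2).
  s_2 = 1 + 0 + 1 + 0 + 1 + 0 + 0 + 1 = 4 ≡ 0 (mod 2).
  s_3 = 1 + 0 + 1 + 0 + 0 + 0 + 0 + 1 = 3 ≡ 1 (mod 2).
  s_4 = 0 + 0 + 0 + 0 + 0 + 0 + 0 + 1 = 1 ≡ 1 (mod 2).
s = (1, 0, 1, 1)^T — this equals column 11 of H (binary 1011), so error is at position 11.
Correct: flip bit 11 of r = 010101010001001 to get c = 010101010011001.


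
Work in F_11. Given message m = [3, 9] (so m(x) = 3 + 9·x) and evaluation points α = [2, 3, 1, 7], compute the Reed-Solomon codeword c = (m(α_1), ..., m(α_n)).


c = [10, 8, 1, 0]

Message polynomial: m(x) = 3 + 9·x (mod 11).
For each evaluation point α_i, compute m(α_i) mod 11:
  α_1 = 2: Horner steps 9 → 10, so m(2) = 10.
  α_2 = 3: Horner steps 9 → 8, so m(3) = 8.
  α_3 = 1: Horner steps 9 → 1, so m(1) = 1.
  α_4 = 7: Horner steps 9 → 0, so m(7) = 0.
Codeword c = [10, 8, 1, 0] ∈ F_11^4.


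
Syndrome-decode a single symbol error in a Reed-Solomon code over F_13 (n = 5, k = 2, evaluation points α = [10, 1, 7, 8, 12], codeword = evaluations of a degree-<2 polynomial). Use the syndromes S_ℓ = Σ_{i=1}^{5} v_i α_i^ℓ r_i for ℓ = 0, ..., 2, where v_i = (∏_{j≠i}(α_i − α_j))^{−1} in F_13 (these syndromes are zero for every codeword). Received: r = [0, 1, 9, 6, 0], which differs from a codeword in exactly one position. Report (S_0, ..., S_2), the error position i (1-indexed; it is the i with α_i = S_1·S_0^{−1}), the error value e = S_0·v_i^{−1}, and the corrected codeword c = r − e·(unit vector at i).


S = (10, 3, 10), error at position 5, error magnitude e = 6, c = [0, 1, 9, 6, 7].

Step 1: column multipliers v_i = (∏_{j≠i}(α_i − α_j))^{−1} mod 13.
  i = 1 (α = 10): (10−1)(10−7)(10−8)(10−12) = 9·3·2·(−2) = −108 ≡ 9, so v_1 = 9^{−1} = 3 (mod 13).
  i = 2 (α = 1): (1−10)(1−7)(1−8)(1−12) = (−9)·(−6)·(−7)·(−11) = 4158 ≡ 11, so v_2 = 11^{−1} = 6 (mod 13).
  i = 3 (α = 7): (7−10)(7−1)(7−8)(7−12) = (−3)·6·(−1)·(−5) = −90 ≡ 1, so v_3 = 1^{−1} = 1 (mod 13).
  i = 4 (α = 8): (8−10)(8−1)(8−7)(8−12) = (−2)·7·1·(−4) = 56 ≡ 4, so v_4 = 4^{−1} = 10 (mod 13).
  i = 5 (α = 12): (12−10)(12−1)(12−7)(12−8) = 2·11·5·4 = 440 ≡ 11, so v_5 = 11^{−1} = 6 (mod 13).
  v = [3, 6, 1, 10, 6].
Step 2: syndromes of r = [0, 1, 9, 6, 0] (all sums mod 13).
  S_0 = Σ v_i r_i = 3·0 + 6·1 + 1·9 + 10·6 + 6·0 = 75 ≡ 10.
  S_1 = Σ v_i α_i r_i = 3·10·0 + 6·1·1 + 1·7·9 + 10·8·6 + 6·12·0 = 549 ≡ 3.
  α_i^2 mod 13 = [9, 1, 10, 12, 1].
  S_2 = Σ v_i α_i^2 r_i = 3·9·0 + 6·1·1 + 1·10·9 + 10·12·6 + 6·1·0 = 816 ≡ 10.
  S = (10, 3, 10) ≠ 0, so r is not a codeword (an error is present).
Step 3: locate the error. For a single error e at position i, S_ℓ = v_i·e·α_i^ℓ, so α_err = S_1/S_0.
  S_0^{−1} = 10^{−1} = 4 (mod 13), so α_err = 3·4 = 12 ≡ 12 = α_5. Error position i = 5.
  Consistency check: S_2/S_1 = 10·9 = 90 ≡ 12 = α_err ✓ (single-error assumption holds).
Step 4: error magnitude e = S_0/v_5 = S_0·∏_{j≠5}(α_5 − α_j) = 10·11 = 110 ≡ 6 (mod 13).
Step 5: correct position 5: c_5 = r_5 − e = 0 − 6 ≡ 7 (mod 13). Hence c = [0, 1, 9, 6, 7].
  Check: interpolating c through the α_i gives m(x) = 4 + 10·x (degree < 2) with m(α_i) = c_i for every i, so c is indeed a codeword.


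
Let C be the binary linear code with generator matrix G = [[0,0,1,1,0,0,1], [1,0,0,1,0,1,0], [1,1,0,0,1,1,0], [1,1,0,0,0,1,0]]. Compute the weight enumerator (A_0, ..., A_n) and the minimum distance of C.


Weight distribution: A_0 = 1, A_1 = 1, A_2 = 1, A_3 = 5, A_4 = 5, A_5 = 1, A_6 = 1, A_7 = 1. Minimum distance d = 1.

Enumerate all 2^4 = 16 messages m ∈ F_2^4.
For each, compute codeword c = mG in F_2^7, then tally its weight.
  m = 0000 → c = 0000000, weight = 0.
  m = 1000 → c = 0011001, weight = 3.
  m = 0100 → c = 1001010, weight = 3.
  m = 1100 → c = 1010011, weight = 4.
  m = 0010 → c = 1100110, weight = 4.
  m = 1010 → c = 1111111, weight = 7.
  m = 0110 → c = 0101100, weight = 3.
  m = 1110 → c = 0110101, weight = 4.
  m = 0001 → c = 1100010, weight = 3.
  m = 1001 → c = 1111011, weight = 6.
  m = 0101 → c = 0101000, weight = 2.
  m = 1101 → c = 0110001, weight = 3.
  m = 0011 → c = 0000100, weight = 1.
  m = 1011 → c = 0011101, weight = 4.
  m = 0111 → c = 1001110, weight = 4.
  m = 1111 → c = 1010111, weight = 5.
Tally weights:
  weight 0: 1 codewords.
  weight 1: 1 codewords.
  weight 2: 1 codewords.
  weight 3: 5 codewords.
  weight 4: 5 codewords.
  weight 5: 1 codewords.
  weight 6: 1 codewords.
  weight 7: 1 codewords.
Minimum distance d = smallest w > 0 with A_w > 0 = 1.
Sanity: Σ A_w = 16 = 2^4 = 16 ✓.


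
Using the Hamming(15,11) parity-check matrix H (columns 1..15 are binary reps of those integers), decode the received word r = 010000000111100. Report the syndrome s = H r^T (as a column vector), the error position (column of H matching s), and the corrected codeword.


s = (0, 0, 1, 0)^T, error position = 2, corrected codeword c = 000000000111100

Compute s = H r^T mod 2 one row at a time:
  s_1 = 0 + 0 + 1 + 1 + 1 + 1 + 0 + 0 = 4 ≡ 0 (mod 2).
  s_2 = 0 + 0 + 0 + 0 + 1 + 1 + 0 + 0 = 2 ≡ 0 (mod 2).
  s_3 = 1 + 0 + 0 + 0 + 1 + 1 + 0 + 0 = 3 ≡ 1 (mod 2).
  s_4 = 0 + 0 + 0 + 0 + 0 + 1 + 1 + 0 = 2 ≡ 0 (mod 2).
s = (0, 0, 1, 0)^T — this equals column 2 of H (binary 0010), so error is at position 2.
Correct: flip bit 2 of r = 010000000111100 to get c = 000000000111100.


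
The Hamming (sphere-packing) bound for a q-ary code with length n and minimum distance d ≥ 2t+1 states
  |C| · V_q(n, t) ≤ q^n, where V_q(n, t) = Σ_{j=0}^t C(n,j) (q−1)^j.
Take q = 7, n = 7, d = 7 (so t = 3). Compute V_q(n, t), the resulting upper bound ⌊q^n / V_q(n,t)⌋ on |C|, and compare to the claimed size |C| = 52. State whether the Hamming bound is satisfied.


V_q(n, t) = 8359, q^n = 823543, Hamming bound = 98, |C| = 52 ≤ bound (satisfied).

Step 1: Compute V_q(n, t) = Σ_{j=0}^3 C(n, j) (q−1)^j.
  j = 0: C(7,0)·(6)^0 = 1·1 = 1.
  j = 1: C(7,1)·(6)^1 = 7·6 = 42.
  j = 2: C(7,2)·(6)^2 = 21·36 = 756.
  j = 3: C(7,3)·(6)^3 = 35·216 = 7560.
  V_q(n, t) = 1 + 42 + 756 + 7560 = 8359.
Step 2: q^n = 7^7 = 823543.
Step 3: Hamming bound ⌊q^n / V_q(n,t)⌋ = ⌊823543/8359⌋ = 98.
Step 4: Compare |C| = 52 to 98: satisfied.
The claimed |C| lies below the Hamming bound.


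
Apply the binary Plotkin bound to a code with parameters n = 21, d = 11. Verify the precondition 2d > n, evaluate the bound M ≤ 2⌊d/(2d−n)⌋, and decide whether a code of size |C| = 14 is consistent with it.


Plotkin bound M ≤ 22; given |C| = 14 ≤ bound (satisfied).

Check applicability: 2d = 22, n = 21.
2d − n = 1 > 0, so Plotkin applies.
Compute d/(2d−n) = 11/1 ≈ 11.0000.
⌊d/(2d−n)⌋ = 11.
Plotkin bound: M ≤ 2·11 = 22.
Given |C| = 14, check: satisfied.
This |C| is below the Plotkin bound.


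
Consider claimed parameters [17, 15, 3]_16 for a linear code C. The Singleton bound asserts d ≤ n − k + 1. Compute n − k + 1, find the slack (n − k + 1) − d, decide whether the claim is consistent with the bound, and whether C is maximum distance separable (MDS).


Singleton RHS = n − k + 1 = 3, slack = 0, bound satisfied, MDS.

Singleton bound: d ≤ n − k + 1.
Here n = 17, k = 15, so n − k + 1 = 3.
Given d = 3, check d ≤ 3: YES.
Slack = (n − k + 1) − d = 0.
The code is MDS (slack = 0).
Description: the claimed parameters are [17, 15, 3]_16; such a code would be MDS (meets Singleton bound).


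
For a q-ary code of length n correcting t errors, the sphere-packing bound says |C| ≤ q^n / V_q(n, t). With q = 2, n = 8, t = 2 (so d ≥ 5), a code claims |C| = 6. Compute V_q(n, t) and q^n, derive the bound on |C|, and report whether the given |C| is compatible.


V_q(n, t) = 37, q^n = 256, Hamming bound = 6, |C| = 6 ≤ bound (satisfied).

Step 1: Compute V_q(n, t) = Σ_{j=0}^2 C(n, j) (q−1)^j.
  j = 0: C(8,0)·(1)^0 = 1·1 = 1.
  j = 1: C(8,1)·(1)^1 = 8·1 = 8.
  j = 2: C(8,2)·(1)^2 = 28·1 = 28.
  V_q(n, t) = 1 + 8 + 28 = 37.
Step 2: q^n = 2^8 = 256.
Step 3: Hamming bound ⌊q^n / V_q(n,t)⌋ = ⌊256/37⌋ = 6.
Step 4: Compare |C| = 6 to 6: satisfied.
The claimed |C| lies at the Hamming bound (tight).


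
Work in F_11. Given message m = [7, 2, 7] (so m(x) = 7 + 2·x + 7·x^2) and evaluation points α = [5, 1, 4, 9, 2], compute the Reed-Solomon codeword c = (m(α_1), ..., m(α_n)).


c = [5, 5, 6, 9, 6]

Message polynomial: m(x) = 7 + 2·x + 7·x^2 (mod 11).
For each evaluation point α_i, compute m(α_i) mod 11:
  α_1 = 5: Horner steps 7 → 4 → 5, so m(5) = 5.
  α_2 = 1: Horner steps 7 → 9 → 5, so m(1) = 5.
  α_3 = 4: Horner steps 7 → 8 → 6, so m(4) = 6.
  α_4 = 9: Horner steps 7 → 10 → 9, so m(9) = 9.
  α_5 = 2: Horner steps 7 → 5 → 6, so m(2) = 6.
Codeword c = [5, 5, 6, 9, 6] ∈ F_11^5.


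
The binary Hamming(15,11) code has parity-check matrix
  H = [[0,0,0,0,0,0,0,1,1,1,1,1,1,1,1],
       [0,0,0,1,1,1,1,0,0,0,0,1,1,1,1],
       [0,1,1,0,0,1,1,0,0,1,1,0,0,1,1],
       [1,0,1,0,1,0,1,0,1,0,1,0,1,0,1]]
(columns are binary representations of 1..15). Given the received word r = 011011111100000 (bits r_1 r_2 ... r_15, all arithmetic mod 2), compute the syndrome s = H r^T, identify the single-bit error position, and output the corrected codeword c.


s = (1, 1, 1, 0)^T, error position = 14, corrected codeword c = 011011111100010

Compute s = H r^T mod 2 one row at a time:
  s_1 = 1 + 1 + 1 + 0 + 0 + 0 + 0 + 0 = 3 ≡ 1 (mod 2).
  s_2 = 0 + 1 + 1 + 1 + 0 + 0 + 0 + 0 = 3 ≡ 1 (mod 2).
  s_3 = 1 + 1 + 1 + 1 + 1 + 0 + 0 + 0 = 5 ≡ 1 (mod 2).
  s_4 = 0 + 1 + 1 + 1 + 1 + 0 + 0 + 0 = 4 ≡ 0 (mod 2).
s = (1, 1, 1, 0)^T — this equals column 14 of H (binary 1110), so error is at position 14.
Correct: flip bit 14 of r = 011011111100000 to get c = 011011111100010.


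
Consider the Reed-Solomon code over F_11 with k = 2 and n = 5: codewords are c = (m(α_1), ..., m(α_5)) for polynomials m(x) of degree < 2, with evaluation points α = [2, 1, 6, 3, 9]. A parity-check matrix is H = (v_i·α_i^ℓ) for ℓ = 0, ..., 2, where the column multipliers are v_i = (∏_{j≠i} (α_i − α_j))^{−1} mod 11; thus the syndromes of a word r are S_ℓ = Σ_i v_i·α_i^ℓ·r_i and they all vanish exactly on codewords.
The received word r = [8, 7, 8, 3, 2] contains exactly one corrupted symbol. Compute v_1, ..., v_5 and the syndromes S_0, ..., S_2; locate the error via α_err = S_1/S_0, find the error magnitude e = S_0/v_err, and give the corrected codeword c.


S = (5, 10, 9), error at position 1, error magnitude e = 3, c = [5, 7, 8, 3, 2].

Step 1: column multipliers v_i = (∏_{j≠i}(α_i − α_j))^{−1} mod 11.
  i = 1 (α = 2): (2−1)(2−6)(2−3)(2−9) = 1·(−4)·(−1)·(−7) = −28 ≡ 5, so v_1 = 5^{−1} = 9 (mod 11).
  i = 2 (α = 1): (1−2)(1−6)(1−3)(1−9) = (−1)·(−5)·(−2)·(−8) = 80 ≡ 3, so v_2 = 3^{−1} = 4 (mod 11).
  i = 3 (α = 6): (6−2)(6−1)(6−3)(6−9) = 4·5·3·(−3) = −180 ≡ 7, so v_3 = 7^{−1} = 8 (mod 11).
  i = 4 (α = 3): (3−2)(3−1)(3−6)(3−9) = 1·2·(−3)·(−6) = 36 ≡ 3, so v_4 = 3^{−1} = 4 (mod 11).
  i = 5 (α = 9): (9−2)(9−1)(9−6)(9−3) = 7·8·3·6 = 1008 ≡ 7, so v_5 = 7^{−1} = 8 (mod 11).
  v = [9, 4, 8, 4, 8].
Step 2: syndromes of r = [8, 7, 8, 3, 2] (all sums mod 11).
  S_0 = Σ v_i r_i = 9·8 + 4·7 + 8·8 + 4·3 + 8·2 = 192 ≡ 5.
  S_1 = Σ v_i α_i r_i = 9·2·8 + 4·1·7 + 8·6·8 + 4·3·3 + 8·9·2 = 736 ≡ 10.
  α_i^2 mod 11 = [4, 1, 3, 9, 4].
  S_2 = Σ v_i α_i^2 r_i = 9·4·8 + 4·1·7 + 8·3·8 + 4·9·3 + 8·4·2 = 680 ≡ 9.
  S = (5, 10, 9) ≠ 0, so r is not a codeword (an error is present).
Step 3: locate the error. For a single error e at position i, S_ℓ = v_i·e·α_i^ℓ, so α_err = S_1/S_0.
  S_0^{−1} = 5^{−1} = 9 (mod 11), so α_err = 10·9 = 90 ≡ 2 = α_1. Error position i = 1.
  Consistency check: S_2/S_1 = 9·10 = 90 ≡ 2 = α_err ✓ (single-error assumption holds).
Step 4: error magnitude e = S_0/v_1 = S_0·∏_{j≠1}(α_1 − α_j) = 5·5 = 25 ≡ 3 (mod 11).
Step 5: correct position 1: c_1 = r_1 − e = 8 − 3 ≡ 5 (mod 11). Hence c = [5, 7, 8, 3, 2].
  Check: interpolating c through the α_i gives m(x) = 9 + 9·x (degree < 2) with m(α_i) = c_i for every i, so c is indeed a codeword.


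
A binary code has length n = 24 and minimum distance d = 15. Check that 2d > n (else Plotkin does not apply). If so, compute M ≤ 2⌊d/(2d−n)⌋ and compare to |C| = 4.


Plotkin bound M ≤ 4; given |C| = 4 ≤ bound (satisfied).

Check applicability: 2d = 30, n = 24.
2d − n = 6 > 0, so Plotkin applies.
Compute d/(2d−n) = 15/6 ≈ 2.5000.
⌊d/(2d−n)⌋ = 2.
Plotkin bound: M ≤ 2·2 = 4.
Given |C| = 4, check: satisfied.
This |C| is at the Plotkin bound.


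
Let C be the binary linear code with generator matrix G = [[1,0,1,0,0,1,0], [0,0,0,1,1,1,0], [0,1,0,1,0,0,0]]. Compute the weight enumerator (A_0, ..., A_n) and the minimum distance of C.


Weight distribution: A_0 = 1, A_2 = 1, A_3 = 3, A_4 = 2, A_5 = 1. Minimum distance d = 2.

Enumerate all 2^3 = 8 messages m ∈ F_2^3.
For each, compute codeword c = mG in F_2^7, then tally its weight.
  m = 000 → c = 0000000, weight = 0.
  m = 100 → c = 1010010, weight = 3.
  m = 010 → c = 0001110, weight = 3.
  m = 110 → c = 1011100, weight = 4.
  m = 001 → c = 0101000, weight = 2.
  m = 101 → c = 1111010, weight = 5.
  m = 011 → c = 0100110, weight = 3.
  m = 111 → c = 1110100, weight = 4.
Tally weights:
  weight 0: 1 codewords.
  weight 2: 1 codewords.
  weight 3: 3 codewords.
  weight 4: 2 codewords.
  weight 5: 1 codewords.
Minimum distance d = smallest w > 0 with A_w > 0 = 2.
Sanity: Σ A_w = 8 = 2^3 = 8 ✓.


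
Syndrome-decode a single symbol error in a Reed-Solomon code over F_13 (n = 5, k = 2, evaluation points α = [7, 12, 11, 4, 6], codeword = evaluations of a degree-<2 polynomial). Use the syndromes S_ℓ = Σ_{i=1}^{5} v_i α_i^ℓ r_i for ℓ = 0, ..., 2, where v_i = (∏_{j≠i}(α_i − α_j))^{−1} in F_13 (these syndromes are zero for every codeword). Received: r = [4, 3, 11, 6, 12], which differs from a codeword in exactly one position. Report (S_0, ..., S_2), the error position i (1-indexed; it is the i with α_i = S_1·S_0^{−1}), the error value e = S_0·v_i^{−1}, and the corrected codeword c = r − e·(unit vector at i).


S = (11, 5, 7), error at position 4, error magnitude e = 4, c = [4, 3, 11, 2, 12].

Step 1: column multipliers v_i = (∏_{j≠i}(α_i − α_j))^{−1} mod 13.
  i = 1 (α = 7): (7−12)(7−11)(7−4)(7−6) = (−5)·(−4)·3·1 = 60 ≡ 8, so v_1 = 8^{−1} = 5 (mod 13).
  i = 2 (α = 12): (12−7)(12−11)(12−4)(12−6) = 5·1·8·6 = 240 ≡ 6, so v_2 = 6^{−1} = 11 (mod 13).
  i = 3 (α = 11): (11−7)(11−12)(11−4)(11−6) = 4·(−1)·7·5 = −140 ≡ 3, so v_3 = 3^{−1} = 9 (mod 13).
  i = 4 (α = 4): (4−7)(4−12)(4−11)(4−6) = (−3)·(−8)·(−7)·(−2) = 336 ≡ 11, so v_4 = 11^{−1} = 6 (mod 13).
  i = 5 (α = 6): (6−7)(6−12)(6−11)(6−4) = (−1)·(−6)·(−5)·2 = −60 ≡ 5, so v_5 = 5^{−1} = 8 (mod 13).
  v = [5, 11, 9, 6, 8].
Step 2: syndromes of r = [4, 3, 11, 6, 12] (all sums mod 13).
  S_0 = Σ v_i r_i = 5·4 + 11·3 + 9·11 + 6·6 + 8·12 = 284 ≡ 11.
  S_1 = Σ v_i α_i r_i = 5·7·4 + 11·12·3 + 9·11·11 + 6·4·6 + 8·6·12 = 2345 ≡ 5.
  α_i^2 mod 13 = [10, 1, 4, 3, 10].
  S_2 = Σ v_i α_i^2 r_i = 5·10·4 + 11·1·3 + 9·4·11 + 6·3·6 + 8·10·12 = 1697 ≡ 7.
  S = (11, 5, 7) ≠ 0, so r is not a codeword (an error is present).
Step 3: locate the error. For a single error e at position i, S_ℓ = v_i·e·α_i^ℓ, so α_err = S_1/S_0.
  S_0^{−1} = 11^{−1} = 6 (mod 13), so α_err = 5·6 = 30 ≡ 4 = α_4. Error position i = 4.
  Consistency check: S_2/S_1 = 7·8 = 56 ≡ 4 = α_err ✓ (single-error assumption holds).
Step 4: error magnitude e = S_0/v_4 = S_0·∏_{j≠4}(α_4 − α_j) = 11·11 = 121 ≡ 4 (mod 13).
Step 5: correct position 4: c_4 = r_4 − e = 6 − 4 ≡ 2 (mod 13). Hence c = [4, 3, 11, 2, 12].
  Check: interpolating c through the α_i gives m(x) = 8 + 5·x (degree < 2) with m(α_i) = c_i for every i, so c is indeed a codeword.


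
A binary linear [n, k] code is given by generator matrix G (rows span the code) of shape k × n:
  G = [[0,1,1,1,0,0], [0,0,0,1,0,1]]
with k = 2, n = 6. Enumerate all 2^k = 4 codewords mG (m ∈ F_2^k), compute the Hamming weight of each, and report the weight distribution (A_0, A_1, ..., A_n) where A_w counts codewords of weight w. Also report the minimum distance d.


Weight distribution: A_0 = 1, A_2 = 1, A_3 = 2. Minimum distance d = 2.

Enumerate all 2^2 = 4 messages m ∈ F_2^2.
For each, compute codeword c = mG in F_2^6, then tally its weight.
  m = 00 → c = 000000, weight = 0.
  m = 10 → c = 011100, weight = 3.
  m = 01 → c = 000101, weight = 2.
  m = 11 → c = 011001, weight = 3.
Tally weights:
  weight 0: 1 codewords.
  weight 2: 1 codewords.
  weight 3: 2 codewords.
Minimum distance d = smallest w > 0 with A_w > 0 = 2.
Sanity: Σ A_w = 4 = 2^2 = 4 ✓.


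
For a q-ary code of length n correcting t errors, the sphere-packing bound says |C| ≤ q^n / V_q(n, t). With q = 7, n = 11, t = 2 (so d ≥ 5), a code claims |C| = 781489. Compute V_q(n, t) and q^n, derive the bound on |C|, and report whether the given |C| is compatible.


V_q(n, t) = 2047, q^n = 1977326743, Hamming bound = 965963, |C| = 781489 ≤ bound (satisfied).

Step 1: Compute V_q(n, t) = Σ_{j=0}^2 C(n, j) (q−1)^j.
  j = 0: C(11,0)·(6)^0 = 1·1 = 1.
  j = 1: C(11,1)·(6)^1 = 11·6 = 66.
  j = 2: C(11,2)·(6)^2 = 55·36 = 1980.
  V_q(n, t) = 1 + 66 + 1980 = 2047.
Step 2: q^n = 7^11 = 1977326743.
Step 3: Hamming bound ⌊q^n / V_q(n,t)⌋ = ⌊1977326743/2047⌋ = 965963.
Step 4: Compare |C| = 781489 to 965963: satisfied.
The claimed |C| lies below the Hamming bound.


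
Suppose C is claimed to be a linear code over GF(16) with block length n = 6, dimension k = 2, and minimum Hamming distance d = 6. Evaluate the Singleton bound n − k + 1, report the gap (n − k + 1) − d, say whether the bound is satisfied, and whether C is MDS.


Singleton RHS = n − k + 1 = 5, slack = -1, bound violated (no such code; not MDS).

Singleton bound: d ≤ n − k + 1.
Here n = 6, k = 2, so n − k + 1 = 5.
Given d = 6, check d ≤ 5: NO.
Slack = (n − k + 1) − d = -1.
The slack is negative: d = 6 exceeds n − k + 1 = 5 by 1, so the Singleton bound is violated and no linear [6, 2, 6]_16 code can exist. In particular it is not MDS (MDS requires d = n − k + 1 exactly).
Description: the claimed parameters are [6, 2, 6]_16; such a code would be impossible (violates the Singleton bound).
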